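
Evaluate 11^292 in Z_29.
Using Fermat: 11^{28} ≡ 1 (mod 29). 292 ≡ 12 (mod 28). So 11^{292} ≡ 11^{12} ≡ 23 (mod 29)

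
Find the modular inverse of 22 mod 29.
22^(-1) ≡ 4 (mod 29). Verification: 22 × 4 = 88 ≡ 1 (mod 29)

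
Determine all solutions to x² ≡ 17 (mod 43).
The square roots of 17 mod 43 are 24 and 19. Verify: 24² = 576 ≡ 17 (mod 43)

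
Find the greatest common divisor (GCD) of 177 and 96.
3

Using the Euclidean algorithm:
177 = 1 × 96 + 81
96 = 1 × 81 + 15
81 = 5 × 15 + 6
15 = 2 × 6 + 3
6 = 2 × 3 + 0

GCD(177, 96) = 3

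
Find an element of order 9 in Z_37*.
7 has order 9 mod 37 since 7^{9} ≡ 1 (mod 37) and no smaller power works.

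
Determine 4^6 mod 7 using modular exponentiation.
6 = 4 + 2 (binary 110). Repeated squaring mod 7: 4^1 ≡ 4; 4^2 ≡ 4² = 16 ≡ 2; 4^4 ≡ 2² = 4 ≡ 4. Multiply: 4^6 = 4^4 × 4^2 ≡ 4 × 2 (mod 7): 4 × 2 = 8 ≡ 1. So 4^6 ≡ 1 (mod 7).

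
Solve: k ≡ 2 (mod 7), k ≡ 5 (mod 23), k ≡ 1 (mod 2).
M = 7 × 23 × 2 = 322. M₁ = 46, y₁ ≡ 2 (mod 7). M₂ = 14, y₂ ≡ 5 (mod 23). M₃ = 161, y₃ ≡ 1 (mod 2). k = 2×46×2 + 5×14×5 + 1×161×1 ≡ 51 (mod 322)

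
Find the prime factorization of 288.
2^5 × 3^2

Divide by primes starting from smallest:
288 ÷ 2 = 144
144 ÷ 2 = 72
72 ÷ 2 = 36
36 ÷ 2 = 18
18 ÷ 2 = 9
9 ÷ 3 = 3
3 ÷ 3 = 1

288 = 2^5 × 3^2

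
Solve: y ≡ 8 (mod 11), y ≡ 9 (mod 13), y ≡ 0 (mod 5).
M = 11 × 13 × 5 = 715. M₁ = 65, y₁ ≡ 10 (mod 11). M₂ = 55, y₂ ≡ 9 (mod 13). M₃ = 143, y₃ ≡ 2 (mod 5). y = 8×65×10 + 9×55×9 + 0×143×2 ≡ 360 (mod 715)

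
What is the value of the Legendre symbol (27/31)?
(27/31) = 27^{15} mod 31 = -1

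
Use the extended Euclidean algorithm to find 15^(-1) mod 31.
Extended GCD: 15(-2) + 31(1) = 1. So 15^(-1) ≡ 29 ≡ 29 (mod 31). Verify: 15 × 29 = 435 ≡ 1 (mod 31)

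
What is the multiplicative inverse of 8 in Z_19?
8^(-1) ≡ 12 (mod 19). Verification: 8 × 12 = 96 ≡ 1 (mod 19)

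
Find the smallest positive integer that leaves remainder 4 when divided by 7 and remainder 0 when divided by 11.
M = 7 × 11 = 77. M₁ = 11, y₁ ≡ 2 (mod 7). M₂ = 7, y₂ ≡ 8 (mod 11). y = 4×11×2 + 0×7×8 ≡ 11 (mod 77). The smallest positive such number is 11.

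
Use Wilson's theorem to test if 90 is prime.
(89)! mod 90 = 0. Since 0 ≢ -1 (mod 90), 90 is not prime.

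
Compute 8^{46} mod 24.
16

Using successive squaring:
Binary expansion of 46: 101110
Powers of 8 mod 24 (each is the square of the previous):
  8^1 ≡ 8 (mod 24)
  8^2 ≡ 8² = 64 ≡ 16 (mod 24)
  8^4 ≡ 16² = 256 ≡ 16 (mod 24)
  8^8 ≡ 16² = 256 ≡ 16 (mod 24)
  8^16 ≡ 16² = 256 ≡ 16 (mod 24)
  8^32 ≡ 16² = 256 ≡ 16 (mod 24)
46 = 32 + 8 + 4 + 2, so 8^46 = 8^32 × 8^8 × 8^4 × 8^2 ≡ 16 × 16 × 16 × 16 (mod 24)
Multiplying step by step:
  16 × 16 = 256 ≡ 16 (mod 24)
  16 × 16 = 256 ≡ 16 (mod 24)
  16 × 16 = 256 ≡ 16 (mod 24)
Result: 8^46 ≡ 16 (mod 24)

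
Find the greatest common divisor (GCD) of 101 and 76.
1

Using the Euclidean algorithm:
101 = 1 × 76 + 25
76 = 3 × 25 + 1
25 = 25 × 1 + 0

GCD(101, 76) = 1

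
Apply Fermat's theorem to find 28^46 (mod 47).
By Fermat's Little Theorem, 28^{46} ≡ 1 (mod 47) since 47 is prime and gcd(28, 47) = 1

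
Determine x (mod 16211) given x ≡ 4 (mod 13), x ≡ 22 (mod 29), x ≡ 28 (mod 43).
9273

Using the Chinese Remainder Theorem:
M = product of moduli = 16211
For equation 1: M_1 = 1247, 1247 ≡ 12 (mod 13), inverse of 1247 mod 13 is 12 (check: 12 × 12 = 144 ≡ 1 (mod 13))
For equation 2: M_2 = 559, 559 ≡ 8 (mod 29), inverse of 559 mod 29 is 11 (check: 8 × 11 = 88 ≡ 1 (mod 29))
For equation 3: M_3 = 377, 377 ≡ 33 (mod 43), inverse of 377 mod 43 is 30 (check: 33 × 30 = 990 ≡ 1 (mod 43))
Combine: x ≡ Σ r_i×M_i×(M_i⁻¹ mod m_i) = 4×1247×12 + 22×559×11 + 28×377×30 = 59856 + 135278 + 316680 = 511814
511814 mod 16211 = 9273
x ≡ 9273 (mod 16211)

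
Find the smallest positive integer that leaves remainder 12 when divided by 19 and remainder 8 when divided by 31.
M = 19 × 31 = 589. M₁ = 31, y₁ ≡ 8 (mod 19). M₂ = 19, y₂ ≡ 18 (mod 31). m = 12×31×8 + 8×19×18 ≡ 411 (mod 589). The smallest positive such number is 411.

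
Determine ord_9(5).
Powers of 5 mod 9: 5^1≡5, 5^2≡7, 5^3≡8, 5^4≡4, 5^5≡2, 5^6≡1. Order = 6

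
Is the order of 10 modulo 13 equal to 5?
No, the actual order is 6, not 5.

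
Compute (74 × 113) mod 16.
10

(74 × 113) = 8362
8362 mod 16 = 10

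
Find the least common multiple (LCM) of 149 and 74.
11026

First find GCD(149, 74) using the Euclidean algorithm:
149 = 2 × 74 + 1
74 = 74 × 1 + 0
GCD(149, 74) = 1

LCM formula: LCM(a, b) = (a × b) / GCD(a, b)
LCM(149, 74) = (149 × 74) / 1
LCM(149, 74) = 11026 / 1
LCM(149, 74) = 11026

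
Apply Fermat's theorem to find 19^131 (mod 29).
By Fermat: 19^{28} ≡ 1 (mod 29). 131 = 4×28 + 19. So 19^{131} ≡ 19^{19} ≡ 8 (mod 29)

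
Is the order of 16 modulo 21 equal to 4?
No, the actual order is 3, not 4.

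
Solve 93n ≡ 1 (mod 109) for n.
93^(-1) ≡ 34 (mod 109). Verification: 93 × 34 = 3162 ≡ 1 (mod 109)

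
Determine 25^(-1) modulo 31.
25^(-1) ≡ 5 (mod 31). Verification: 25 × 5 = 125 ≡ 1 (mod 31)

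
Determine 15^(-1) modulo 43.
15^(-1) ≡ 23 (mod 43). Verification: 15 × 23 = 345 ≡ 1 (mod 43)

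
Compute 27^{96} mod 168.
57

Using successive squaring:
Binary expansion of 96: 1100000
Powers of 27 mod 168 (each is the square of the previous):
  27^1 ≡ 27 (mod 168)
  27^2 ≡ 27² = 729 ≡ 57 (mod 168)
  27^4 ≡ 57² = 3249 ≡ 57 (mod 168)
  27^8 ≡ 57² = 3249 ≡ 57 (mod 168)
  27^16 ≡ 57² = 3249 ≡ 57 (mod 168)
  27^32 ≡ 57² = 3249 ≡ 57 (mod 168)
  27^64 ≡ 57² = 3249 ≡ 57 (mod 168)
96 = 64 + 32, so 27^96 = 27^64 × 27^32 ≡ 57 × 57 (mod 168)
Multiplying step by step:
  57 × 57 = 3249 ≡ 57 (mod 168)
Result: 27^96 ≡ 57 (mod 168)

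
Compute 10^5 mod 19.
5 = 4 + 1 (binary 101). Repeated squaring mod 19: 10^1 ≡ 10; 10^2 ≡ 10² = 100 ≡ 5; 10^4 ≡ 5² = 25 ≡ 6. Multiply: 10^5 = 10^4 × 10^1 ≡ 6 × 10 (mod 19): 6 × 10 = 60 ≡ 3. So 10^5 ≡ 3 (mod 19).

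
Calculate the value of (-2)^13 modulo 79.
Using repeated squaring. (-2) ≡ 77 (mod 79). 13 = 8 + 4 + 1 (binary 1101). Repeated squaring mod 79: 77^1 ≡ 77; 77^2 ≡ 77² = 5929 ≡ 4; 77^4 ≡ 4² = 16 ≡ 16; 77^8 ≡ 16² = 256 ≡ 19. Multiply: (-2)^13 ≡ 77^8 × 77^4 × 77^1 ≡ 19 × 16 × 77 (mod 79): 19 × 16 = 304 ≡ 67; 67 × 77 = 5159 ≡ 24. So (-2)^13 ≡ 24 (mod 79).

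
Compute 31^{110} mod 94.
55

Using successive squaring:
Binary expansion of 110: 1101110
Powers of 31 mod 94 (each is the square of the previous):
  31^1 ≡ 31 (mod 94)
  31^2 ≡ 31² = 961 ≡ 21 (mod 94)
  31^4 ≡ 21² = 441 ≡ 65 (mod 94)
  31^8 ≡ 65² = 4225 ≡ 89 (mod 94)
  31^16 ≡ 89² = 7921 ≡ 25 (mod 94)
  31^32 ≡ 25² = 625 ≡ 61 (mod 94)
  31^64 ≡ 61² = 3721 ≡ 55 (mod 94)
110 = 64 + 32 + 8 + 4 + 2, so 31^110 = 31^64 × 31^32 × 31^8 × 31^4 × 31^2 ≡ 55 × 61 × 89 × 65 × 21 (mod 94)
Multiplying step by step:
  55 × 61 = 3355 ≡ 65 (mod 94)
  65 × 89 = 5785 ≡ 51 (mod 94)
  51 × 65 = 3315 ≡ 25 (mod 94)
  25 × 21 = 525 ≡ 55 (mod 94)
Result: 31^110 ≡ 55 (mod 94)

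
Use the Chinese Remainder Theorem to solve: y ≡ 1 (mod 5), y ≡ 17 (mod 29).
M = 5 × 29 = 145. M₁ = 29, y₁ ≡ 4 (mod 5). M₂ = 5, y₂ ≡ 6 (mod 29). y = 1×29×4 + 17×5×6 ≡ 46 (mod 145)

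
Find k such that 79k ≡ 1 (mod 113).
79^(-1) ≡ 103 (mod 113). Verification: 79 × 103 = 8137 ≡ 1 (mod 113)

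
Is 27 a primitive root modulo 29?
p - 1 = 28 has prime divisors 2, 7. Check 27^(28/q) mod 29 for each: 27^(28/2) = 27^14 ≡ 28, 27^(28/7) = 27^4 ≡ 16 (mod 29). None of these is 1, so 27 has order 28 = φ(29), so it is a primitive root mod 29.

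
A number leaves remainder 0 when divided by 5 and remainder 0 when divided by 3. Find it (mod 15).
M = 5 × 3 = 15. M₁ = 3, y₁ ≡ 2 (mod 5). M₂ = 5, y₂ ≡ 2 (mod 3). m = 0×3×2 + 0×5×2 ≡ 0 (mod 15)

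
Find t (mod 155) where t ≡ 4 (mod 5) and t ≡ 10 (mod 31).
M = 5 × 31 = 155. M₁ = 31, y₁ ≡ 1 (mod 5). M₂ = 5, y₂ ≡ 25 (mod 31). t = 4×31×1 + 10×5×25 ≡ 134 (mod 155)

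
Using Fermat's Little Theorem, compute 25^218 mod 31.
By Fermat: 25^{30} ≡ 1 (mod 31). 218 = 7×30 + 8. So 25^{218} ≡ 25^{8} ≡ 5 (mod 31)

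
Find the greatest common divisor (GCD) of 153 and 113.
1

Using the Euclidean algorithm:
153 = 1 × 113 + 40
113 = 2 × 40 + 33
40 = 1 × 33 + 7
33 = 4 × 7 + 5
7 = 1 × 5 + 2
5 = 2 × 2 + 1
2 = 2 × 1 + 0

GCD(153, 113) = 1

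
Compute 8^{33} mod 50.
38

Using successive squaring:
Binary expansion of 33: 100001
Powers of 8 mod 50 (each is the square of the previous):
  8^1 ≡ 8 (mod 50)
  8^2 ≡ 8² = 64 ≡ 14 (mod 50)
  8^4 ≡ 14² = 196 ≡ 46 (mod 50)
  8^8 ≡ 46² = 2116 ≡ 16 (mod 50)
  8^16 ≡ 16² = 256 ≡ 6 (mod 50)
  8^32 ≡ 6² = 36 ≡ 36 (mod 50)
33 = 32 + 1, so 8^33 = 8^32 × 8^1 ≡ 36 × 8 (mod 50)
Multiplying step by step:
  36 × 8 = 288 ≡ 38 (mod 50)
Result: 8^33 ≡ 38 (mod 50)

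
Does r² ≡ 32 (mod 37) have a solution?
By Euler's criterion: 32^{18} ≡ 36 (mod 37). Since this equals -1 (≡ 36), 32 is not a QR.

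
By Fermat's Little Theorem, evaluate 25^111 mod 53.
By Fermat: 25^{52} ≡ 1 (mod 53). 111 = 2×52 + 7. So 25^{111} ≡ 25^{7} ≡ 9 (mod 53)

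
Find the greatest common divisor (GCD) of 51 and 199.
1

Using the Euclidean algorithm:
51 = 0 × 199 + 51
199 = 3 × 51 + 46
51 = 1 × 46 + 5
46 = 9 × 5 + 1
5 = 5 × 1 + 0

GCD(51, 199) = 1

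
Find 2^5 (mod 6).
5 = 4 + 1 (binary 101). Repeated squaring mod 6: 2^1 ≡ 2; 2^2 ≡ 2² = 4 ≡ 4; 2^4 ≡ 4² = 16 ≡ 4. Multiply: 2^5 = 2^4 × 2^1 ≡ 4 × 2 (mod 6): 4 × 2 = 8 ≡ 2. So 2^5 ≡ 2 (mod 6).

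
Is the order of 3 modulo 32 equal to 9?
No, the actual order is 8, not 9.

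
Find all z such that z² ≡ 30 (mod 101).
The square roots of 30 mod 101 are 63 and 38. Verify: 63² = 3969 ≡ 30 (mod 101)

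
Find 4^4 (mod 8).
4 = 4 (binary 100). Repeated squaring mod 8: 4^1 ≡ 4; 4^2 ≡ 4² = 16 ≡ 0; 4^4 ≡ 0² = 0 ≡ 0. So 4^4 ≡ 0 (mod 8).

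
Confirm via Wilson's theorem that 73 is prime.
(72)! mod 73 = 72. Since this equals -1 (mod 73), Wilson confirms 73 is prime.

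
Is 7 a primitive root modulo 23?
p - 1 = 22 has prime divisors 2, 11. Check 7^(22/q) mod 23 for each: 7^(22/2) = 7^11 ≡ 22, 7^(22/11) = 7^2 ≡ 3 (mod 23). None of these is 1, so 7 has order 22 = φ(23), so it is a primitive root mod 23.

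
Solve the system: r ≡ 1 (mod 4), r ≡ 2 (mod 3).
M = 4 × 3 = 12. M₁ = 3, y₁ ≡ 3 (mod 4). M₂ = 4, y₂ ≡ 1 (mod 3). r = 1×3×3 + 2×4×1 ≡ 5 (mod 12)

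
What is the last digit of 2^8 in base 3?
8 = 8 (binary 1000). Repeated squaring mod 3: 2^1 ≡ 2; 2^2 ≡ 2² = 4 ≡ 1; 2^4 ≡ 1² = 1 ≡ 1; 2^8 ≡ 1² = 1 ≡ 1. So 2^8 ≡ 1 (mod 3).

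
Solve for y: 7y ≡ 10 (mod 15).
10

Since gcd(7, 15) = 1 divides 10, a solution exists.
Multiply both sides by the inverse of 7 mod 15:
  7^(-1) mod 15 = 13
  x ≡ 13 × 10 ≡ 130 ≡ 10 (mod 15)
Verification: 7 × 10 = 70 = 4 × 15 + 10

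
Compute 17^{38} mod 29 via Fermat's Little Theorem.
28

By Fermat's Little Theorem, a^(p-1) ≡ 1 (mod p) for prime p and gcd(a, p) = 1
Here p = 29, so 17^28 ≡ 1 (mod 29)
We can reduce the exponent: 38 mod 28 = 10
So 17^38 ≡ 17^10 (mod 29)
Computing: 17^10 mod 29 = 28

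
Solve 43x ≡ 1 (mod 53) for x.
43^(-1) ≡ 37 (mod 53). Verification: 43 × 37 = 1591 ≡ 1 (mod 53)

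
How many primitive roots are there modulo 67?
20

The number of primitive roots modulo p is φ(p-1) = φ(66)
φ(66) = 20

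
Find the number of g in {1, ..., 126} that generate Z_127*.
Number of primitive roots mod 127 = φ(126) = 36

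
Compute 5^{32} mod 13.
1

Using successive squaring:
Binary expansion of 32: 100000
Powers of 5 mod 13 (each is the square of the previous):
  5^1 ≡ 5 (mod 13)
  5^2 ≡ 5² = 25 ≡ 12 (mod 13)
  5^4 ≡ 12² = 144 ≡ 1 (mod 13)
  5^8 ≡ 1² = 1 ≡ 1 (mod 13)
  5^16 ≡ 1² = 1 ≡ 1 (mod 13)
  5^32 ≡ 1² = 1 ≡ 1 (mod 13)
32 is a power of 2, so 5^32 is the last square: ≡ 1 (mod 13)
Result: 5^32 ≡ 1 (mod 13)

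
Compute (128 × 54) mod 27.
0

(128 × 54) = 6912
6912 mod 27 = 0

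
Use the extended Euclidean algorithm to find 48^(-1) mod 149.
Extended GCD: 48(59) + 149(-19) = 1. So 48^(-1) ≡ 59 ≡ 59 (mod 149). Verify: 48 × 59 = 2832 ≡ 1 (mod 149)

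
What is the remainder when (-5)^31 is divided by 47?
Using repeated squaring. (-5) ≡ 42 (mod 47). 31 = 16 + 8 + 4 + 2 + 1 (binary 11111). Repeated squaring mod 47: 42^1 ≡ 42; 42^2 ≡ 42² = 1764 ≡ 25; 42^4 ≡ 25² = 625 ≡ 14; 42^8 ≡ 14² = 196 ≡ 8; 42^16 ≡ 8² = 64 ≡ 17. Multiply: (-5)^31 ≡ 42^16 × 42^8 × 42^4 × 42^2 × 42^1 ≡ 17 × 8 × 14 × 25 × 42 (mod 47): 17 × 8 = 136 ≡ 42; 42 × 14 = 588 ≡ 24; 24 × 25 = 600 ≡ 36; 36 × 42 = 1512 ≡ 8. So (-5)^31 ≡ 8 (mod 47).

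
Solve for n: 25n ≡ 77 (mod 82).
49

Since gcd(25, 82) = 1 divides 77, a solution exists.
Multiply both sides by the inverse of 25 mod 82:
  25^(-1) mod 82 = 23
  x ≡ 23 × 77 ≡ 1771 ≡ 49 (mod 82)
Verification: 25 × 49 = 1225 = 14 × 82 + 77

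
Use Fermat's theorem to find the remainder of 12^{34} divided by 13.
1

By Fermat's Little Theorem, a^(p-1) ≡ 1 (mod p) for prime p and gcd(a, p) = 1
Here p = 13, so 12^12 ≡ 1 (mod 13)
We can reduce the exponent: 34 mod 12 = 10
So 12^34 ≡ 12^10 (mod 13)
Computing: 12^10 mod 13 = 1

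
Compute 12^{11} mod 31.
21

Using successive squaring:
Binary expansion of 11: 1011
Powers of 12 mod 31 (each is the square of the previous):
  12^1 ≡ 12 (mod 31)
  12^2 ≡ 12² = 144 ≡ 20 (mod 31)
  12^4 ≡ 20² = 400 ≡ 28 (mod 31)
  12^8 ≡ 28² = 784 ≡ 9 (mod 31)
11 = 8 + 2 + 1, so 12^11 = 12^8 × 12^2 × 12^1 ≡ 9 × 20 × 12 (mod 31)
Multiplying step by step:
  9 × 20 = 180 ≡ 25 (mod 31)
  25 × 12 = 300 ≡ 21 (mod 31)
Result: 12^11 ≡ 21 (mod 31)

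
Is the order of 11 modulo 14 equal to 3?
Yes, ord_14(11) = 3.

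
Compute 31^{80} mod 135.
61

Using successive squaring:
Binary expansion of 80: 1010000
Powers of 31 mod 135 (each is the square of the previous):
  31^1 ≡ 31 (mod 135)
  31^2 ≡ 31² = 961 ≡ 16 (mod 135)
  31^4 ≡ 16² = 256 ≡ 121 (mod 135)
  31^8 ≡ 121² = 14641 ≡ 61 (mod 135)
  31^16 ≡ 61² = 3721 ≡ 76 (mod 135)
  31^32 ≡ 76² = 5776 ≡ 106 (mod 135)
  31^64 ≡ 106² = 11236 ≡ 31 (mod 135)
80 = 64 + 16, so 31^80 = 31^64 × 31^16 ≡ 31 × 76 (mod 135)
Multiplying step by step:
  31 × 76 = 2356 ≡ 61 (mod 135)
Result: 31^80 ≡ 61 (mod 135)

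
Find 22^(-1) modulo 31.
24

Using Extended Euclidean Algorithm:
gcd(22, 31) = 1
Bezout coefficients: 22 × -7 + 31 × 5 = 1
So 22 × -7 ≡ 1 (mod 31)
The inverse is -7 mod 31 = 24
Verification: 22 × 24 = 528 = 17 × 31 + 1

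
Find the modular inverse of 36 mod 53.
36^(-1) ≡ 28 (mod 53). Verification: 36 × 28 = 1008 ≡ 1 (mod 53)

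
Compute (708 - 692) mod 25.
16

(708 - 692) = 16
16 mod 25 = 16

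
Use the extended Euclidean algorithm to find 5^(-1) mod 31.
Extended GCD: 5(-6) + 31(1) = 1. So 5^(-1) ≡ 25 ≡ 25 (mod 31). Verify: 5 × 25 = 125 ≡ 1 (mod 31)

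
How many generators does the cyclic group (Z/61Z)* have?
16

The number of primitive roots modulo p is φ(p-1) = φ(60)
φ(60) = 16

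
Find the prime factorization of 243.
3^5

Divide by primes starting from smallest:
243 ÷ 3 = 81
81 ÷ 3 = 27
27 ÷ 3 = 9
9 ÷ 3 = 3
3 ÷ 3 = 1

243 = 3^5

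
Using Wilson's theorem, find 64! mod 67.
(66)! = (64)! × (65) × (66) ≡ -1 (mod 67). So (64)! ≡ -1 × [(66)(65)]^(-1) ≡ 33 (mod 67)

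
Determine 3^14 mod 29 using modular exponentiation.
Using repeated squaring. 14 = 8 + 4 + 2 (binary 1110). Repeated squaring mod 29: 3^1 ≡ 3; 3^2 ≡ 3² = 9 ≡ 9; 3^4 ≡ 9² = 81 ≡ 23; 3^8 ≡ 23² = 529 ≡ 7. Multiply: 3^14 = 3^8 × 3^4 × 3^2 ≡ 7 × 23 × 9 (mod 29): 7 × 23 = 161 ≡ 16; 16 × 9 = 144 ≡ 28. So 3^14 ≡ 28 (mod 29).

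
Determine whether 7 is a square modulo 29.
By Euler's criterion: 7^{14} ≡ 1 (mod 29). Since this equals 1, 7 is a QR.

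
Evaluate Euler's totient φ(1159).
1080

Prime factorization: 1159 = 19 × 61
Using the formula φ(n) = n × Π(1 - 1/p) for each prime factor p:
φ(1159) = 1159 × (1 - 1/19) × (1 - 1/61)
φ(1159) = 1080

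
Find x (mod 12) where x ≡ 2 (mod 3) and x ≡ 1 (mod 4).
M = 3 × 4 = 12. M₁ = 4, y₁ ≡ 1 (mod 3). M₂ = 3, y₂ ≡ 3 (mod 4). x = 2×4×1 + 1×3×3 ≡ 5 (mod 12)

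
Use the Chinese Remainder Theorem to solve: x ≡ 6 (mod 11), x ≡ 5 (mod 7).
61

Using the Chinese Remainder Theorem:
M = product of moduli = 77
For equation 1: M_1 = 7, 7 ≡ 7 (mod 11), inverse of 7 mod 11 is 8 (check: 7 × 8 = 56 ≡ 1 (mod 11))
For equation 2: M_2 = 11, 11 ≡ 4 (mod 7), inverse of 11 mod 7 is 2 (check: 4 × 2 = 8 ≡ 1 (mod 7))
Combine: x ≡ Σ r_i×M_i×(M_i⁻¹ mod m_i) = 6×7×8 + 5×11×2 = 336 + 110 = 446
446 mod 77 = 61
x ≡ 61 (mod 77)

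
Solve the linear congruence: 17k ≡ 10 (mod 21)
8

Since gcd(17, 21) = 1 divides 10, a solution exists.
Multiply both sides by the inverse of 17 mod 21:
  17^(-1) mod 21 = 5
  x ≡ 5 × 10 ≡ 50 ≡ 8 (mod 21)
Verification: 17 × 8 = 136 = 6 × 21 + 10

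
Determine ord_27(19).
Powers of 19 mod 27: 19^1≡19, 19^2≡10, 19^3≡1. Order = 3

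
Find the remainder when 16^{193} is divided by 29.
By Fermat: 16^{28} ≡ 1 (mod 29). 193 = 6×28 + 25. So 16^{193} ≡ 16^{25} ≡ 25 (mod 29)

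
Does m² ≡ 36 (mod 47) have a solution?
By Euler's criterion: 36^{23} ≡ 1 (mod 47). Since this equals 1, 36 is a QR.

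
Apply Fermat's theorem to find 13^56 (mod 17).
By Fermat: 13^{16} ≡ 1 (mod 17). 56 = 3×16 + 8. So 13^{56} ≡ 13^{8} ≡ 1 (mod 17)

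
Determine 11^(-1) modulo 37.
11^(-1) ≡ 27 (mod 37). Verification: 11 × 27 = 297 ≡ 1 (mod 37)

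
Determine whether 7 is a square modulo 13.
By Euler's criterion: 7^{6} ≡ 12 (mod 13). Since this equals -1 (≡ 12), 7 is not a QR.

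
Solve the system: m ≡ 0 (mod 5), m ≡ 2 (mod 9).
M = 5 × 9 = 45. M₁ = 9, y₁ ≡ 4 (mod 5). M₂ = 5, y₂ ≡ 2 (mod 9). m = 0×9×4 + 2×5×2 ≡ 20 (mod 45)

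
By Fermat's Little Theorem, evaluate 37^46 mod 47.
By Fermat's Little Theorem, 37^{46} ≡ 1 (mod 47) since 47 is prime and gcd(37, 47) = 1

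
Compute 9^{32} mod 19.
16

Using successive squaring:
Binary expansion of 32: 100000
Powers of 9 mod 19 (each is the square of the previous):
  9^1 ≡ 9 (mod 19)
  9^2 ≡ 9² = 81 ≡ 5 (mod 19)
  9^4 ≡ 5² = 25 ≡ 6 (mod 19)
  9^8 ≡ 6² = 36 ≡ 17 (mod 19)
  9^16 ≡ 17² = 289 ≡ 4 (mod 19)
  9^32 ≡ 4² = 16 ≡ 16 (mod 19)
32 is a power of 2, so 9^32 is the last square: ≡ 16 (mod 19)
Result: 9^32 ≡ 16 (mod 19)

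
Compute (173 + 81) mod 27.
11

(173 + 81) = 254
254 mod 27 = 11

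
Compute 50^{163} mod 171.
50

Using successive squaring:
Binary expansion of 163: 10100011
Powers of 50 mod 171 (each is the square of the previous):
  50^1 ≡ 50 (mod 171)
  50^2 ≡ 50² = 2500 ≡ 106 (mod 171)
  50^4 ≡ 106² = 11236 ≡ 121 (mod 171)
  50^8 ≡ 121² = 14641 ≡ 106 (mod 171)
  50^16 ≡ 106² = 11236 ≡ 121 (mod 171)
  50^32 ≡ 121² = 14641 ≡ 106 (mod 171)
  50^64 ≡ 106² = 11236 ≡ 121 (mod 171)
  50^128 ≡ 121² = 14641 ≡ 106 (mod 171)
163 = 128 + 32 + 2 + 1, so 50^163 = 50^128 × 50^32 × 50^2 × 50^1 ≡ 106 × 106 × 106 × 50 (mod 171)
Multiplying step by step:
  106 × 106 = 11236 ≡ 121 (mod 171)
  121 × 106 = 12826 ≡ 1 (mod 171)
  1 × 50 = 50 ≡ 50 (mod 171)
Result: 50^163 ≡ 50 (mod 171)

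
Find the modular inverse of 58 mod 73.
58^(-1) ≡ 34 (mod 73). Verification: 58 × 34 = 1972 ≡ 1 (mod 73)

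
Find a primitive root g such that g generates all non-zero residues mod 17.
p - 1 = 16 has prime divisors 2. h is a primitive root mod 17 iff h^(16/q) ≢ 1 (mod 17) for each such q.
h = 2: 2^8 ≡ 1 (mod 17); 2^8 ≡ 1, so not a primitive root.
h = 3: 3^8 ≡ 16 (mod 17); none is 1, so 3 has order 16 and is a primitive root.
The smallest primitive root mod 17 is g = 3.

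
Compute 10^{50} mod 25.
0

Using successive squaring:
Binary expansion of 50: 110010
Powers of 10 mod 25 (each is the square of the previous):
  10^1 ≡ 10 (mod 25)
  10^2 ≡ 10² = 100 ≡ 0 (mod 25)
  10^4 ≡ 0² = 0 ≡ 0 (mod 25)
  10^8 ≡ 0² = 0 ≡ 0 (mod 25)
  10^16 ≡ 0² = 0 ≡ 0 (mod 25)
  10^32 ≡ 0² = 0 ≡ 0 (mod 25)
50 = 32 + 16 + 2, so 10^50 = 10^32 × 10^16 × 10^2 ≡ 0 × 0 × 0 (mod 25)
Multiplying step by step:
  0 × 0 = 0 ≡ 0 (mod 25)
  0 × 0 = 0 ≡ 0 (mod 25)
Result: 10^50 ≡ 0 (mod 25)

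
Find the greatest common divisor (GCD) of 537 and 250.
1

Using the Euclidean algorithm:
537 = 2 × 250 + 37
250 = 6 × 37 + 28
37 = 1 × 28 + 9
28 = 3 × 9 + 1
9 = 9 × 1 + 0

GCD(537, 250) = 1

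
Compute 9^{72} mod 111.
75

Using successive squaring:
Binary expansion of 72: 1001000
Powers of 9 mod 111 (each is the square of the previous):
  9^1 ≡ 9 (mod 111)
  9^2 ≡ 9² = 81 ≡ 81 (mod 111)
  9^4 ≡ 81² = 6561 ≡ 12 (mod 111)
  9^8 ≡ 12² = 144 ≡ 33 (mod 111)
  9^16 ≡ 33² = 1089 ≡ 90 (mod 111)
  9^32 ≡ 90² = 8100 ≡ 108 (mod 111)
  9^64 ≡ 108² = 11664 ≡ 9 (mod 111)
72 = 64 + 8, so 9^72 = 9^64 × 9^8 ≡ 9 × 33 (mod 111)
Multiplying step by step:
  9 × 33 = 297 ≡ 75 (mod 111)
Result: 9^72 ≡ 75 (mod 111)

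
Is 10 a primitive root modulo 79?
p - 1 = 78 has prime divisors 2, 3, 13. Check 10^(78/q) mod 79 for each: 10^(78/2) = 10^39 ≡ 1, 10^(78/3) = 10^26 ≡ 1, 10^(78/13) = 10^6 ≡ 18 (mod 79). Since 10^39 ≡ 1 (mod 79), the order of 10 divides 39 (in fact the order is 13) ≠ 78, so it is not a primitive root.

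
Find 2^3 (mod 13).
3 = 2 + 1 (binary 11). Repeated squaring mod 13: 2^1 ≡ 2; 2^2 ≡ 2² = 4 ≡ 4. Multiply: 2^3 = 2^2 × 2^1 ≡ 4 × 2 (mod 13): 4 × 2 = 8 ≡ 8. So 2^3 ≡ 8 (mod 13).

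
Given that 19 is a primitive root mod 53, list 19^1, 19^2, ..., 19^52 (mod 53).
g^1, g^2, ..., g^{52} mod 53: {19, 43, 22, 47, 45, 7, 27, 36, 48, 11, 50, 49, 30, 40, 18, 24, 32, 25, 51, 15, 20, 9, 12, 16, 39, 52, 34, 10, 31, 6, 8, 46, 26, 17, 5, 42, 3, 4, 23, 13, 35, 29, 21, 28, 2, 38, 33, 44, 41, 37, 14, 1}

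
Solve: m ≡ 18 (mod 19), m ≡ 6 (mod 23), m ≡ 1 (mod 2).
M = 19 × 23 × 2 = 874. M₁ = 46, y₁ ≡ 12 (mod 19). M₂ = 38, y₂ ≡ 20 (mod 23). M₃ = 437, y₃ ≡ 1 (mod 2). m = 18×46×12 + 6×38×20 + 1×437×1 ≡ 75 (mod 874)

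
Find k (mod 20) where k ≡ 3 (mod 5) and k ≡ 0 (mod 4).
M = 5 × 4 = 20. M₁ = 4, y₁ ≡ 4 (mod 5). M₂ = 5, y₂ ≡ 1 (mod 4). k = 3×4×4 + 0×5×1 ≡ 8 (mod 20)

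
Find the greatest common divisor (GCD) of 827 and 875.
1

Using the Euclidean algorithm:
827 = 0 × 875 + 827
875 = 1 × 827 + 48
827 = 17 × 48 + 11
48 = 4 × 11 + 4
11 = 2 × 4 + 3
4 = 1 × 3 + 1
3 = 3 × 1 + 0

GCD(827, 875) = 1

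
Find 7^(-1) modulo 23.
10

Using Extended Euclidean Algorithm:
gcd(7, 23) = 1
Bezout coefficients: 7 × 10 + 23 × -3 = 1
So 7 × 10 ≡ 1 (mod 23)
The inverse is 10 mod 23 = 10
Verification: 7 × 10 = 70 = 3 × 23 + 1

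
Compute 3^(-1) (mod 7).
5

Using Extended Euclidean Algorithm:
gcd(3, 7) = 1
Bezout coefficients: 3 × -2 + 7 × 1 = 1
So 3 × -2 ≡ 1 (mod 7)
The inverse is -2 mod 7 = 5
Verification: 3 × 5 = 15 = 2 × 7 + 1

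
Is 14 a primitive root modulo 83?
p - 1 = 82 has prime divisors 2, 41. Check 14^(82/q) mod 83 for each: 14^(82/2) = 14^41 ≡ 82, 14^(82/41) = 14^2 ≡ 30 (mod 83). None of these is 1, so 14 has order 82 = φ(83), so it is a primitive root mod 83.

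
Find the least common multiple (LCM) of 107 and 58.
6206

First find GCD(107, 58) using the Euclidean algorithm:
107 = 1 × 58 + 49
58 = 1 × 49 + 9
49 = 5 × 9 + 4
9 = 2 × 4 + 1
4 = 4 × 1 + 0
GCD(107, 58) = 1

LCM formula: LCM(a, b) = (a × b) / GCD(a, b)
LCM(107, 58) = (107 × 58) / 1
LCM(107, 58) = 6206 / 1
LCM(107, 58) = 6206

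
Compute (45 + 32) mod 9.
5

(45 + 32) = 77
77 mod 9 = 5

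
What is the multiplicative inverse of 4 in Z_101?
76

Using Extended Euclidean Algorithm:
gcd(4, 101) = 1
Bezout coefficients: 4 × -25 + 101 × 1 = 1
So 4 × -25 ≡ 1 (mod 101)
The inverse is -25 mod 101 = 76
Verification: 4 × 76 = 304 = 3 × 101 + 1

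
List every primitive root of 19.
Primitive roots mod 19: {2, 3, 10, 13, 14, 15}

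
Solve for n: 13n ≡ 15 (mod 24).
3

Since gcd(13, 24) = 1 divides 15, a solution exists.
Multiply both sides by the inverse of 13 mod 24:
  13^(-1) mod 24 = 13
  x ≡ 13 × 15 ≡ 195 ≡ 3 (mod 24)
Verification: 13 × 3 = 39 = 1 × 24 + 15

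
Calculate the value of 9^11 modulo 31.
Using repeated squaring. 11 = 8 + 2 + 1 (binary 1011). Repeated squaring mod 31: 9^1 ≡ 9; 9^2 ≡ 9² = 81 ≡ 19; 9^4 ≡ 19² = 361 ≡ 20; 9^8 ≡ 20² = 400 ≡ 28. Multiply: 9^11 = 9^8 × 9^2 × 9^1 ≡ 28 × 19 × 9 (mod 31): 28 × 19 = 532 ≡ 5; 5 × 9 = 45 ≡ 14. So 9^11 ≡ 14 (mod 31).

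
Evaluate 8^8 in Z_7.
8 ≡ 1 (mod 7). 8 = 8 (binary 1000). Repeated squaring mod 7: 1^1 ≡ 1; 1^2 ≡ 1² = 1 ≡ 1; 1^4 ≡ 1² = 1 ≡ 1; 1^8 ≡ 1² = 1 ≡ 1. So 8^8 ≡ 1 (mod 7).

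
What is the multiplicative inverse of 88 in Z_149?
88^(-1) ≡ 127 (mod 149). Verification: 88 × 127 = 11176 ≡ 1 (mod 149)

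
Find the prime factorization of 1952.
2^5 × 61

Divide by primes starting from smallest:
1952 ÷ 2 = 976
976 ÷ 2 = 488
488 ÷ 2 = 244
244 ÷ 2 = 122
122 ÷ 2 = 61
61 ÷ 61 = 1

1952 = 2^5 × 61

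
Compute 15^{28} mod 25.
0

Using successive squaring:
Binary expansion of 28: 11100
Powers of 15 mod 25 (each is the square of the previous):
  15^1 ≡ 15 (mod 25)
  15^2 ≡ 15² = 225 ≡ 0 (mod 25)
  15^4 ≡ 0² = 0 ≡ 0 (mod 25)
  15^8 ≡ 0² = 0 ≡ 0 (mod 25)
  15^16 ≡ 0² = 0 ≡ 0 (mod 25)
28 = 16 + 8 + 4, so 15^28 = 15^16 × 15^8 × 15^4 ≡ 0 × 0 × 0 (mod 25)
Multiplying step by step:
  0 × 0 = 0 ≡ 0 (mod 25)
  0 × 0 = 0 ≡ 0 (mod 25)
Result: 15^28 ≡ 0 (mod 25)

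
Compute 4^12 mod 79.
Using repeated squaring. 12 = 8 + 4 (binary 1100). Repeated squaring mod 79: 4^1 ≡ 4; 4^2 ≡ 4² = 16 ≡ 16; 4^4 ≡ 16² = 256 ≡ 19; 4^8 ≡ 19² = 361 ≡ 45. Multiply: 4^12 = 4^8 × 4^4 ≡ 45 × 19 (mod 79): 45 × 19 = 855 ≡ 65. So 4^12 ≡ 65 (mod 79).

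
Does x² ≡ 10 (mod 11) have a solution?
By Euler's criterion: 10^{5} ≡ 10 (mod 11). Since this equals -1 (≡ 10), 10 is not a QR.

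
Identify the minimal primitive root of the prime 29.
p - 1 = 28 has prime divisors 2, 7. h is a primitive root mod 29 iff h^(28/q) ≢ 1 (mod 29) for each such q.
h = 2: 2^14 ≡ 28, 2^4 ≡ 16 (mod 29); none is 1, so 2 has order 28 and is a primitive root.
The smallest primitive root mod 29 is g = 2.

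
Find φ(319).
280

Prime factorization: 319 = 11 × 29
Using the formula φ(n) = n × Π(1 - 1/p) for each prime factor p:
φ(319) = 319 × (1 - 1/11) × (1 - 1/29)
φ(319) = 280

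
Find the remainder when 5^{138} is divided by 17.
By Fermat: 5^{16} ≡ 1 (mod 17). 138 = 8×16 + 10. So 5^{138} ≡ 5^{10} ≡ 9 (mod 17)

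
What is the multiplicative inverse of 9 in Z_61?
34

Using Extended Euclidean Algorithm:
gcd(9, 61) = 1
Bezout coefficients: 9 × -27 + 61 × 4 = 1
So 9 × -27 ≡ 1 (mod 61)
The inverse is -27 mod 61 = 34
Verification: 9 × 34 = 306 = 5 × 61 + 1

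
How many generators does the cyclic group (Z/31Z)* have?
8

The number of primitive roots modulo p is φ(p-1) = φ(30)
φ(30) = 8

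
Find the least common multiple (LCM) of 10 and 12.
60

First find GCD(10, 12) using the Euclidean algorithm:
10 = 0 × 12 + 10
12 = 1 × 10 + 2
10 = 5 × 2 + 0
GCD(10, 12) = 2

LCM formula: LCM(a, b) = (a × b) / GCD(a, b)
LCM(10, 12) = (10 × 12) / 2
LCM(10, 12) = 120 / 2
LCM(10, 12) = 60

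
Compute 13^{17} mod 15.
13

Using successive squaring:
Binary expansion of 17: 10001
Powers of 13 mod 15 (each is the square of the previous):
  13^1 ≡ 13 (mod 15)
  13^2 ≡ 13² = 169 ≡ 4 (mod 15)
  13^4 ≡ 4² = 16 ≡ 1 (mod 15)
  13^8 ≡ 1² = 1 ≡ 1 (mod 15)
  13^16 ≡ 1² = 1 ≡ 1 (mod 15)
17 = 16 + 1, so 13^17 = 13^16 × 13^1 ≡ 1 × 13 (mod 15)
Multiplying step by step:
  1 × 13 = 13 ≡ 13 (mod 15)
Result: 13^17 ≡ 13 (mod 15)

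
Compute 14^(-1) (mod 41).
3

Using Extended Euclidean Algorithm:
gcd(14, 41) = 1
Bezout coefficients: 14 × 3 + 41 × -1 = 1
So 14 × 3 ≡ 1 (mod 41)
The inverse is 3 mod 41 = 3
Verification: 14 × 3 = 42 = 1 × 41 + 1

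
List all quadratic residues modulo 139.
QRs mod 139: {1, 4, 5, 6, 7, 9, 11, 13, 16, 20, 24, 25, 28, 29, 30, 31, 34, 35, 36, 37, 38, 41, 42, 44, 45, 46, 47, 49, 51, 52, 54, 55, 57, 63, 64, 65, 66, 67, 69, 71, 77, 78, 79, 80, 81, 83, 86, 89, 91, 96, 99, 100, 106, 107, 112, 113, 116, 117, 118, 120, 121, 122, 124, 125, 127, 129, 131, 136, 137}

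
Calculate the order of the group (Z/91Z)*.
72

Prime factorization: 91 = 7 × 13
Using the formula φ(n) = n × Π(1 - 1/p) for each prime factor p:
φ(91) = 91 × (1 - 1/7) × (1 - 1/13)
φ(91) = 72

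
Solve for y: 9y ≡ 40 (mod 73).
45

Since gcd(9, 73) = 1 divides 40, a solution exists.
Multiply both sides by the inverse of 9 mod 73:
  9^(-1) mod 73 = 65
  x ≡ 65 × 40 ≡ 2600 ≡ 45 (mod 73)
Verification: 9 × 45 = 405 = 5 × 73 + 40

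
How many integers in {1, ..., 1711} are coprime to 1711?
1624

Prime factorization: 1711 = 29 × 59
Using the formula φ(n) = n × Π(1 - 1/p) for each prime factor p:
φ(1711) = 1711 × (1 - 1/29) × (1 - 1/59)
φ(1711) = 1624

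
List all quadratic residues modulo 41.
QRs mod 41: {1, 2, 4, 5, 8, 9, 10, 16, 18, 20, 21, 23, 25, 31, 32, 33, 36, 37, 39, 40}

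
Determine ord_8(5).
Powers of 5 mod 8: 5^1≡5, 5^2≡1. Order = 2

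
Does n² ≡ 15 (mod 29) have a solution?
By Euler's criterion: 15^{14} ≡ 28 (mod 29). Since this equals -1 (≡ 28), 15 is not a QR.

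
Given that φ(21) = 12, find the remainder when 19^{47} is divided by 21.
By Euler: 19^{12} ≡ 1 (mod 21) since gcd(19, 21) = 1. 47 = 3×12 + 11. So 19^{47} ≡ 19^{11} ≡ 10 (mod 21)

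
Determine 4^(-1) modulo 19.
4^(-1) ≡ 5 (mod 19). Verification: 4 × 5 = 20 ≡ 1 (mod 19)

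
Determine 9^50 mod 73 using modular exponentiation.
Using repeated squaring. 50 = 32 + 16 + 2 (binary 110010). Repeated squaring mod 73: 9^1 ≡ 9; 9^2 ≡ 9² = 81 ≡ 8; 9^4 ≡ 8² = 64 ≡ 64; 9^8 ≡ 64² = 4096 ≡ 8; 9^16 ≡ 8² = 64 ≡ 64; 9^32 ≡ 64² = 4096 ≡ 8. Multiply: 9^50 = 9^32 × 9^16 × 9^2 ≡ 8 × 64 × 8 (mod 73): 8 × 64 = 512 ≡ 1; 1 × 8 = 8 ≡ 8. So 9^50 ≡ 8 (mod 73).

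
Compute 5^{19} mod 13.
8

Using successive squaring:
Binary expansion of 19: 10011
Powers of 5 mod 13 (each is the square of the previous):
  5^1 ≡ 5 (mod 13)
  5^2 ≡ 5² = 25 ≡ 12 (mod 13)
  5^4 ≡ 12² = 144 ≡ 1 (mod 13)
  5^8 ≡ 1² = 1 ≡ 1 (mod 13)
  5^16 ≡ 1² = 1 ≡ 1 (mod 13)
19 = 16 + 2 + 1, so 5^19 = 5^16 × 5^2 × 5^1 ≡ 1 × 12 × 5 (mod 13)
Multiplying step by step:
  1 × 12 = 12 ≡ 12 (mod 13)
  12 × 5 = 60 ≡ 8 (mod 13)
Result: 5^19 ≡ 8 (mod 13)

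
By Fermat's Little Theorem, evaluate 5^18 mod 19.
By Fermat's Little Theorem, 5^{18} ≡ 1 (mod 19) since 19 is prime and gcd(5, 19) = 1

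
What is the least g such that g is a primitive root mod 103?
p - 1 = 102 has prime divisors 2, 3, 17. h is a primitive root mod 103 iff h^(102/q) ≢ 1 (mod 103) for each such q.
h = 2: 2^51 ≡ 1, 2^34 ≡ 46, 2^6 ≡ 64 (mod 103); 2^51 ≡ 1, so not a primitive root.
h = 3: 3^51 ≡ 102, 3^34 ≡ 1, 3^6 ≡ 8 (mod 103); 3^34 ≡ 1, so not a primitive root.
h = 4: 4^51 ≡ 1, 4^34 ≡ 56, 4^6 ≡ 79 (mod 103); 4^51 ≡ 1, so not a primitive root.
h = 5: 5^51 ≡ 102, 5^34 ≡ 56, 5^6 ≡ 72 (mod 103); none is 1, so 5 has order 102 and is a primitive root.
The smallest primitive root mod 103 is g = 5.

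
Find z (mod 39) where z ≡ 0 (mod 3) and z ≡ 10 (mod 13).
M = 3 × 13 = 39. M₁ = 13, y₁ ≡ 1 (mod 3). M₂ = 3, y₂ ≡ 9 (mod 13). z = 0×13×1 + 10×3×9 ≡ 36 (mod 39)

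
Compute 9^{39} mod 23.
3

Using successive squaring:
Binary expansion of 39: 100111
Powers of 9 mod 23 (each is the square of the previous):
  9^1 ≡ 9 (mod 23)
  9^2 ≡ 9² = 81 ≡ 12 (mod 23)
  9^4 ≡ 12² = 144 ≡ 6 (mod 23)
  9^8 ≡ 6² = 36 ≡ 13 (mod 23)
  9^16 ≡ 13² = 169 ≡ 8 (mod 23)
  9^32 ≡ 8² = 64 ≡ 18 (mod 23)
39 = 32 + 4 + 2 + 1, so 9^39 = 9^32 × 9^4 × 9^2 × 9^1 ≡ 18 × 6 × 12 × 9 (mod 23)
Multiplying step by step:
  18 × 6 = 108 ≡ 16 (mod 23)
  16 × 12 = 192 ≡ 8 (mod 23)
  8 × 9 = 72 ≡ 3 (mod 23)
Result: 9^39 ≡ 3 (mod 23)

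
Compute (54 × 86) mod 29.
4

(54 × 86) = 4644
4644 mod 29 = 4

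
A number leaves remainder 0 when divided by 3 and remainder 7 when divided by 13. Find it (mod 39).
M = 3 × 13 = 39. M₁ = 13, y₁ ≡ 1 (mod 3). M₂ = 3, y₂ ≡ 9 (mod 13). t = 0×13×1 + 7×3×9 ≡ 33 (mod 39)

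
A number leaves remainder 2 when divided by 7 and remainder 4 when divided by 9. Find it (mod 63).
M = 7 × 9 = 63. M₁ = 9, y₁ ≡ 4 (mod 7). M₂ = 7, y₂ ≡ 4 (mod 9). m = 2×9×4 + 4×7×4 ≡ 58 (mod 63)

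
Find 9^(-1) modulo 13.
3

Using Extended Euclidean Algorithm:
gcd(9, 13) = 1
Bezout coefficients: 9 × 3 + 13 × -2 = 1
So 9 × 3 ≡ 1 (mod 13)
The inverse is 3 mod 13 = 3
Verification: 9 × 3 = 27 = 2 × 13 + 1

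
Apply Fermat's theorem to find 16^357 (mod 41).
By Fermat: 16^{40} ≡ 1 (mod 41). 357 = 8×40 + 37. So 16^{357} ≡ 16^{37} ≡ 10 (mod 41)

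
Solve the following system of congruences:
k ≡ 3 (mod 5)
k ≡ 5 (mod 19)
43

Using the Chinese Remainder Theorem:
M = product of moduli = 95
For equation 1: M_1 = 19, 19 ≡ 4 (mod 5), inverse of 19 mod 5 is 4 (check: 4 × 4 = 16 ≡ 1 (mod 5))
For equation 2: M_2 = 5, 5 ≡ 5 (mod 19), inverse of 5 mod 19 is 4 (check: 5 × 4 = 20 ≡ 1 (mod 19))
Combine: k ≡ Σ r_i×M_i×(M_i⁻¹ mod m_i) = 3×19×4 + 5×5×4 = 228 + 100 = 328
328 mod 95 = 43
k ≡ 43 (mod 95)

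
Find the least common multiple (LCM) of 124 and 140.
4340

First find GCD(124, 140) using the Euclidean algorithm:
124 = 0 × 140 + 124
140 = 1 × 124 + 16
124 = 7 × 16 + 12
16 = 1 × 12 + 4
12 = 3 × 4 + 0
GCD(124, 140) = 4

LCM formula: LCM(a, b) = (a × b) / GCD(a, b)
LCM(124, 140) = (124 × 140) / 4
LCM(124, 140) = 17360 / 4
LCM(124, 140) = 4340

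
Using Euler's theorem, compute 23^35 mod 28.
By Euler: 23^{12} ≡ 1 (mod 28) since gcd(23, 28) = 1. 35 = 2×12 + 11. So 23^{35} ≡ 23^{11} ≡ 11 (mod 28)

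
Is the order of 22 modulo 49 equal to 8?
No, the actual order is 7, not 8.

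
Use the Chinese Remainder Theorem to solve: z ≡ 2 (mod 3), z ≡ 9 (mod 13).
M = 3 × 13 = 39. M₁ = 13, y₁ ≡ 1 (mod 3). M₂ = 3, y₂ ≡ 9 (mod 13). z = 2×13×1 + 9×3×9 ≡ 35 (mod 39)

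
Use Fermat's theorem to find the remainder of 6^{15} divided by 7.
6

By Fermat's Little Theorem, a^(p-1) ≡ 1 (mod p) for prime p and gcd(a, p) = 1
Here p = 7, so 6^6 ≡ 1 (mod 7)
We can reduce the exponent: 15 mod 6 = 3
So 6^15 ≡ 6^3 (mod 7)
Computing: 6^3 mod 7 = 6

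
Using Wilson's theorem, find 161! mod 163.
(162)! = (161)! × (162) ≡ -1 (mod 163). So (161)! ≡ -1 × (162)^(-1) ≡ (-1)×(-1) = 1 (mod 163)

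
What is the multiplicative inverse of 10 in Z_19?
2

Using Extended Euclidean Algorithm:
gcd(10, 19) = 1
Bezout coefficients: 10 × 2 + 19 × -1 = 1
So 10 × 2 ≡ 1 (mod 19)
The inverse is 2 mod 19 = 2
Verification: 10 × 2 = 20 = 1 × 19 + 1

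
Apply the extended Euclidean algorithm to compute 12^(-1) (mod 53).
Extended GCD: 12(-22) + 53(5) = 1. So 12^(-1) ≡ 31 ≡ 31 (mod 53). Verify: 12 × 31 = 372 ≡ 1 (mod 53)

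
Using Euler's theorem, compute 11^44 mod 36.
By Euler: 11^{12} ≡ 1 (mod 36) since gcd(11, 36) = 1. 44 = 3×12 + 8. So 11^{44} ≡ 11^{8} ≡ 13 (mod 36)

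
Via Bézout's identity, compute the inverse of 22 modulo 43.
Extended GCD: 22(2) + 43(-1) = 1. So 22^(-1) ≡ 2 ≡ 2 (mod 43). Verify: 22 × 2 = 44 ≡ 1 (mod 43)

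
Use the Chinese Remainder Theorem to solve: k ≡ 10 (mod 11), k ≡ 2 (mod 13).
M = 11 × 13 = 143. M₁ = 13, y₁ ≡ 6 (mod 11). M₂ = 11, y₂ ≡ 6 (mod 13). k = 10×13×6 + 2×11×6 ≡ 54 (mod 143)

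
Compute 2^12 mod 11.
Using Fermat: 2^{10} ≡ 1 (mod 11). 12 ≡ 2 (mod 10). So 2^{12} ≡ 2^{2} ≡ 4 (mod 11)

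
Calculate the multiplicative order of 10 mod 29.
Powers of 10 mod 29: 10^1≡10, 10^2≡13, 10^3≡14, 10^4≡24, 10^5≡8, 10^6≡22, 10^7≡17, 10^8≡25, 10^9≡18, 10^10≡6, 10^11≡2, 10^12≡20, 10^13≡26, 10^14≡28, 10^15≡19, 10^16≡16, 10^17≡15, 10^18≡5, 10^19≡21, 10^20≡7, 10^21≡12, 10^22≡4, 10^23≡11, 10^24≡23, 10^25≡27, 10^26≡9, 10^27≡3, 10^28≡1. Order = 28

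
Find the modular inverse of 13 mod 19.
13^(-1) ≡ 3 (mod 19). Verification: 13 × 3 = 39 ≡ 1 (mod 19)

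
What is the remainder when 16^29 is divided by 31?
Using repeated squaring. 29 = 16 + 8 + 4 + 1 (binary 11101). Repeated squaring mod 31: 16^1 ≡ 16; 16^2 ≡ 16² = 256 ≡ 8; 16^4 ≡ 8² = 64 ≡ 2; 16^8 ≡ 2² = 4 ≡ 4; 16^16 ≡ 4² = 16 ≡ 16. Multiply: 16^29 = 16^16 × 16^8 × 16^4 × 16^1 ≡ 16 × 4 × 2 × 16 (mod 31): 16 × 4 = 64 ≡ 2; 2 × 2 = 4 ≡ 4; 4 × 16 = 64 ≡ 2. So 16^29 ≡ 2 (mod 31).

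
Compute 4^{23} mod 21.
16

Using successive squaring:
Binary expansion of 23: 10111
Powers of 4 mod 21 (each is the square of the previous):
  4^1 ≡ 4 (mod 21)
  4^2 ≡ 4² = 16 ≡ 16 (mod 21)
  4^4 ≡ 16² = 256 ≡ 4 (mod 21)
  4^8 ≡ 4² = 16 ≡ 16 (mod 21)
  4^16 ≡ 16² = 256 ≡ 4 (mod 21)
23 = 16 + 4 + 2 + 1, so 4^23 = 4^16 × 4^4 × 4^2 × 4^1 ≡ 4 × 4 × 16 × 4 (mod 21)
Multiplying step by step:
  4 × 4 = 16 ≡ 16 (mod 21)
  16 × 16 = 256 ≡ 4 (mod 21)
  4 × 4 = 16 ≡ 16 (mod 21)
Result: 4^23 ≡ 16 (mod 21)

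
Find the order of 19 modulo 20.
Powers of 19 mod 20: 19^1≡19, 19^2≡1. Order = 2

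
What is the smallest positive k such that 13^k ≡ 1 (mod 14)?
Powers of 13 mod 14: 13^1≡13, 13^2≡1. Order = 2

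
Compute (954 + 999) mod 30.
3

(954 + 999) = 1953
1953 mod 30 = 3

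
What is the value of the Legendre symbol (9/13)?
(9/13) = 9^{6} mod 13 = 1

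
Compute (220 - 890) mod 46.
20

(220 - 890) = -670
-670 mod 46 = 20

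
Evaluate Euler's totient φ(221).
192

Prime factorization: 221 = 13 × 17
Using the formula φ(n) = n × Π(1 - 1/p) for each prime factor p:
φ(221) = 221 × (1 - 1/13) × (1 - 1/17)
φ(221) = 192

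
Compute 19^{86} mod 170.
81

Using successive squaring:
Binary expansion of 86: 1010110
Powers of 19 mod 170 (each is the square of the previous):
  19^1 ≡ 19 (mod 170)
  19^2 ≡ 19² = 361 ≡ 21 (mod 170)
  19^4 ≡ 21² = 441 ≡ 101 (mod 170)
  19^8 ≡ 101² = 10201 ≡ 1 (mod 170)
  19^16 ≡ 1² = 1 ≡ 1 (mod 170)
  19^32 ≡ 1² = 1 ≡ 1 (mod 170)
  19^64 ≡ 1² = 1 ≡ 1 (mod 170)
86 = 64 + 16 + 4 + 2, so 19^86 = 19^64 × 19^16 × 19^4 × 19^2 ≡ 1 × 1 × 101 × 21 (mod 170)
Multiplying step by step:
  1 × 1 = 1 ≡ 1 (mod 170)
  1 × 101 = 101 ≡ 101 (mod 170)
  101 × 21 = 2121 ≡ 81 (mod 170)
Result: 19^86 ≡ 81 (mod 170)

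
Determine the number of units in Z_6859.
6498

Prime factorization: 6859 = 19^3
Using the formula φ(n) = n × Π(1 - 1/p) for each prime factor p:
φ(6859) = 6859 × (1 - 1/19)
φ(6859) = 6498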